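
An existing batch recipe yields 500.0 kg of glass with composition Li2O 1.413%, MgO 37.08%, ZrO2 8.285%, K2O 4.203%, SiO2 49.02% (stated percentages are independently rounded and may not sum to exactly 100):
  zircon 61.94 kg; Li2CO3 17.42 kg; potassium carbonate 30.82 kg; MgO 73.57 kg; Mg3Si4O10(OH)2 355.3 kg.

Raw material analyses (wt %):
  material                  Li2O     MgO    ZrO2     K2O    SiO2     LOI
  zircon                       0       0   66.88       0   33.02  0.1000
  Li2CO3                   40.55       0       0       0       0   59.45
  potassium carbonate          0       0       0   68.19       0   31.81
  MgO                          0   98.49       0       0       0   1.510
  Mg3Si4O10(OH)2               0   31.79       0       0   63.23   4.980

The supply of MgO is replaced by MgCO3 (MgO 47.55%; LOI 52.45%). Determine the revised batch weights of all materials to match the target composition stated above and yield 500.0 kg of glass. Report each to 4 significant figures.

Rounding to 4 significant figures applies to each working value as printed — all internal work maintains full precision throughout; every reported number undergoes a single rounding — derived quantities are computed from the batch weights for 500.0 kg of glass in exact precision (LOI, the yield, net glass mass, five oxide percentages, totals) as they appear in the problem or the answer.
Oxide mass targets, per 500.0 kg glass:
  Li2O: 1.413% × 500.0 = 7.065 kg
  MgO: 37.08% × 500.0 = 185.4 kg
  ZrO2: 8.285% × 500.0 = 41.42 kg
  K2O: 4.203% × 500.0 = 21.02 kg
  SiO2: 49.02% × 500.0 = 245.1 kg
Per-oxide balance check given the weights on record, under the basis named above (every target is met by its sum inside rounding margins):
  Li2O: 17.42·0.4055 = 7.064 kg (target 7.065 kg)
  MgO: 152.4·0.4755 + 355.3·0.3179 = 185.4 kg (target 185.4 kg)
  ZrO2: 61.94·0.6688 = 41.43 kg (target 41.42 kg)
  K2O: 30.82·0.6819 = 21.02 kg (target 21.02 kg)
  SiO2: 61.94·0.3302 + 355.3·0.6323 = 245.1 kg (target 245.1 kg)
Glass-mass sanity pass: total charge less LOI = 500.0 kg (summing oxide targets gives 500.0 kg; against the stated basis, 500.0 kg — gaps are rounding artifacts).
Whole-batch sum: Σ batch = 617.9 kg; Σ batch·LOI gives LOI loss = 117.8 kg; yield, glass over the total, = 80.93%.

Revised batch per 500.0 kg glass:
  zircon: 61.94 kg
  Li2CO3: 17.42 kg
  potassium carbonate: 30.82 kg
  MgCO3: 152.4 kg
  Mg3Si4O10(OH)2: 355.3 kg
Total batch = 617.9 kg; LOI loss = 117.8 kg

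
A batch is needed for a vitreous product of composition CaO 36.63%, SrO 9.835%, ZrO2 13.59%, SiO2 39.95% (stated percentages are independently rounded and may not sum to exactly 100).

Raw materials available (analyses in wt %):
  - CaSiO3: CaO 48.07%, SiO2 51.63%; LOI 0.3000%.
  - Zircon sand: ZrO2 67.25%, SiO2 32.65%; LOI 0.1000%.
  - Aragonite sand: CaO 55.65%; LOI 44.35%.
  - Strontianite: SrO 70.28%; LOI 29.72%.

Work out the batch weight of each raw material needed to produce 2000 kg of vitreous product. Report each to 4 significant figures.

In-progress results are printed with 4-significant-figure rounding in the working; all arithmetic runs at full precision from first step to last. A single rounding yields every reported number. The derived quantities (ignition loss, yield, four oxide percentages, totals, net glass mass) are re-derived from the weighed amounts at 2000 kg of glass at full float precision as set out in either problem or answer.
Oxide mass targets, per 2000 kg vitreous product:
  CaO: 36.63% × 2000 = 732.6 kg
  SrO: 9.835% × 2000 = 196.7 kg
  ZrO2: 13.59% × 2000 = 271.8 kg
  SiO2: 39.95% × 2000 = 799.0 kg
Sums-versus-targets review using the reported weights, for the quoted basis mass (sums match the target masses within answer rounding):
  CaO: 1292·0.4807 + 200.5·0.5565 = 732.6 kg (target 732.6 kg)
  SrO: 279.9·0.7028 = 196.7 kg (target 196.7 kg)
  ZrO2: 404.2·0.6725 = 271.8 kg (target 271.8 kg)
  SiO2: 1292·0.5163 + 404.2·0.3265 = 799.0 kg (target 799.0 kg)
Glass-mass closure: total charge less LOI = 2000 kg (the targets, summed, come to 2000 kg; with the basis standing at 2000 kg — gaps are rounding artifacts).
Summing the batch: Σ batch = 2177 kg; LOI removed, Σ of batch·LOI: 176.4 kg; the yield ratio, glass ÷ batch: 91.90%.

Batch per 2000 kg vitreous product:
  CaSiO3: 1292 kg
  Zircon sand: 404.2 kg
  Aragonite sand: 200.5 kg
  Strontianite: 279.9 kg
Total batch = 2177 kg; LOI loss = 176.4 kg; yield = 91.90%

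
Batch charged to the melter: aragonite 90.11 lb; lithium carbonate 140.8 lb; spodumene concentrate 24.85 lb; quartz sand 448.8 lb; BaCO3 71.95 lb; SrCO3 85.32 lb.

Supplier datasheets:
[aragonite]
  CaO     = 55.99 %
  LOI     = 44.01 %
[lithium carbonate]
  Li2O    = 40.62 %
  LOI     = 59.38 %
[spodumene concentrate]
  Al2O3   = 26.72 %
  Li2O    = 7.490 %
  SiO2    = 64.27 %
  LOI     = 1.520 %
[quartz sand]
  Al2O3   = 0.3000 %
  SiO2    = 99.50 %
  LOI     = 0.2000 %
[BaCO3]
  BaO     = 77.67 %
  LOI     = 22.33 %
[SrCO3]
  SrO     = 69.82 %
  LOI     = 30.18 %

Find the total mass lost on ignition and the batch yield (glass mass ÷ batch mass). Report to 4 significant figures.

LOI loss = 166.4 lb; glass = 695.5 lb; yield = 80.70%

Working values are printed rounded off to 4 significant figures within the worked lines — each numeric step holds exact precision at every stage; exactly one rounding is applied to each reported value. All derived quantities are carried in full precision (yield, the totals, net glass mass, LOI, six oxide percentages) from the batch weights for 695.5 lb of glass, precisely as stated by problem or answer.
Material-by-material LOI:
  aragonite: 90.11 × 0.4401 = 39.66 lb
  lithium carbonate: 140.8 × 0.5938 = 83.61 lb
  spodumene concentrate: 24.85 × 0.01520 = 0.3777 lb
  quartz sand: 448.8 × 0.002000 = 0.8976 lb
  BaCO3: 71.95 × 0.2233 = 16.07 lb
  SrCO3: 85.32 × 0.3018 = 25.75 lb
Total LOI = 166.4 lb
Glass = batch − LOI = 861.8 − 166.4 = 695.5 lb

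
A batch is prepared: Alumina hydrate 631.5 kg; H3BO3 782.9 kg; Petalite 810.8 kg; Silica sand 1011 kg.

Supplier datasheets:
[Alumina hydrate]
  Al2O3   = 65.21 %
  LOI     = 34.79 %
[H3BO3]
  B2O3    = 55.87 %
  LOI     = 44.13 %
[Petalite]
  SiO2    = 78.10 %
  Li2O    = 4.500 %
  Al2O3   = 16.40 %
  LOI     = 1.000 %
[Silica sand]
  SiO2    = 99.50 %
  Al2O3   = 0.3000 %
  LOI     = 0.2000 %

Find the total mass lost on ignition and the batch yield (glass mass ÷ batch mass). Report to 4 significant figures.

Intermediates are shown, with 4-significant-digit rounding, when written out — each numeric step carries full float precision in all steps. Each reported value takes just one rounding; the derived quantities are carried at full float precision (the totals, the four compositions, glass mass, LOI, yield) from the batch weights on 2661 kg of glass, as they appear in either problem or answer.
Ignition loss by material:
  Alumina hydrate: 631.5 × 0.3479 = 219.7 kg
  H3BO3: 782.9 × 0.4413 = 345.5 kg
  Petalite: 810.8 × 0.01000 = 8.108 kg
  Silica sand: 1011 × 0.002000 = 2.022 kg
Total LOI = 575.3 kg
Glass = batch − LOI = 3236 − 575.3 = 2661 kg

LOI loss = 575.3 kg; glass = 2661 kg; yield = 82.22%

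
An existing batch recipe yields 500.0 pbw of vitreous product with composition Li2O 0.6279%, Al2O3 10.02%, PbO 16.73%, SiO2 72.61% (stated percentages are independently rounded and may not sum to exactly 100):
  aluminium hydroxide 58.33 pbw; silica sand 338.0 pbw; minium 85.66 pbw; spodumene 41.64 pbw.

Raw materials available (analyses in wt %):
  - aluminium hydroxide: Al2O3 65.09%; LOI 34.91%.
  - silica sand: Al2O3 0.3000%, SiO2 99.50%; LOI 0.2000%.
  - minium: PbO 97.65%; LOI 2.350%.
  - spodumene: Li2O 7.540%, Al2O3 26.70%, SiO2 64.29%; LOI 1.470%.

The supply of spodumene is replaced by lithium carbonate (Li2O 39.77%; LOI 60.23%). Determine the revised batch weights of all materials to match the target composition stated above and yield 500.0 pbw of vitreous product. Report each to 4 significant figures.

Revised batch per 500.0 pbw vitreous product:
  aluminium hydroxide: 75.29 pbw
  silica sand: 364.9 pbw
  minium: 85.66 pbw
  lithium carbonate: 7.894 pbw
Total batch = 533.7 pbw; LOI loss = 33.78 pbw

Working values are printed, with 4-significant-digit rounding, as written; all internal work holds full float precision through every step. Every reported number includes exactly one rounding; derived quantities are carried at exact precision (yield, LOI, the totals, the four compositions, net glass mass) using the weight values on 500.0 pbw of glass, as given in the problem or the answer.
Target masses of each oxide per 500.0 pbw vitreous product:
  Li2O: 0.6279% × 500.0 = 3.140 pbw
  Al2O3: 10.02% × 500.0 = 50.10 pbw
  PbO: 16.73% × 500.0 = 83.65 pbw
  SiO2: 72.61% × 500.0 = 363.0 pbw
Sums-versus-targets review on the weights just shown, for the quoted basis mass (oxide sums agree with the targets net of answer rounding effects):
  Li2O: 7.894·0.3977 = 3.139 pbw (target 3.140 pbw)
  Al2O3: 75.29·0.6509 + 364.9·0.003000 = 50.10 pbw (target 50.10 pbw)
  PbO: 85.66·0.9765 = 83.65 pbw (target 83.65 pbw)
  SiO2: 364.9·0.9950 = 363.1 pbw (target 363.0 pbw)
Glass mass check: net batch after ignition = 500.0 pbw (the Σ of target masses is 499.9 pbw; versus the stated basis of 500.0 pbw — a pure rounding effect).
Batch grand total — Σ batch = 533.7 pbw; ignition loss, Σ(batch × LOI) = 33.78 pbw; yield, glass over the total, = 93.67%.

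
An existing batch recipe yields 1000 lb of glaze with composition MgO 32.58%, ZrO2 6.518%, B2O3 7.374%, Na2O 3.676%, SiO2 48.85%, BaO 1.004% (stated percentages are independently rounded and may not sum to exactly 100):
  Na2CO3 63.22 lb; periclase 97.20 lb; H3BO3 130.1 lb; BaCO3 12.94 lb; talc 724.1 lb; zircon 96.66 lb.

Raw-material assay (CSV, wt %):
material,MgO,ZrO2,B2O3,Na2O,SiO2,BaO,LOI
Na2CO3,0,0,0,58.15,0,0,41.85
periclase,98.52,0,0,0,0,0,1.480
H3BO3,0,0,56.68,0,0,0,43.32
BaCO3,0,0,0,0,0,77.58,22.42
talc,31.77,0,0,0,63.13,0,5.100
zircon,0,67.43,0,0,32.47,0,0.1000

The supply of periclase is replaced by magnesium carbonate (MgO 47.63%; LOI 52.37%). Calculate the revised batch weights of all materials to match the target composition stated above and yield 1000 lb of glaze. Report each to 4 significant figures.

Revised batch per 1000 lb glaze:
  Na2CO3: 63.22 lb
  magnesium carbonate: 201.0 lb
  H3BO3: 130.1 lb
  BaCO3: 12.94 lb
  talc: 724.1 lb
  zircon: 96.66 lb
Total batch = 1228 lb; LOI loss = 228.0 lb

Each numeric step runs at full float precision end to end — values along the way are shown rounded to 4 significant digits; a single rounding completes each reported number — all derived quantities are rebuilt in full float precision (the six compositions, yield, ignition loss, the totals, net glass mass) from the batch weights for 1000 lb of glass, precisely as stated by problem or answer.
Target oxide masses per 1000 lb glaze:
  MgO: 32.58% × 1000 = 325.8 lb
  ZrO2: 6.518% × 1000 = 65.18 lb
  B2O3: 7.374% × 1000 = 73.74 lb
  Na2O: 3.676% × 1000 = 36.76 lb
  SiO2: 48.85% × 1000 = 488.5 lb
  BaO: 1.004% × 1000 = 10.04 lb
Per-oxide balance check from the weights as reported, against the basis in use (each sum matches its target mass exact up to rounding of places):
  MgO: 201.0·0.4763 + 724.1·0.3177 = 325.8 lb (target 325.8 lb)
  ZrO2: 96.66·0.6743 = 65.18 lb (target 65.18 lb)
  B2O3: 130.1·0.5668 = 73.74 lb (target 73.74 lb)
  Na2O: 63.22·0.5815 = 36.76 lb (target 36.76 lb)
  SiO2: 724.1·0.6313 + 96.66·0.3247 = 488.5 lb (target 488.5 lb)
  BaO: 12.94·0.7758 = 10.04 lb (target 10.04 lb)
The glass-mass cross-check: the batch minus its LOI: 1000 lb (the Σ of target masses is 1000 lb; the stated basis being 1000 lb — rounding explains the deltas).
Total batch = Σ batch = 1228 lb; Σ batch·LOI gives LOI loss = 228.0 lb; yield: glass divided by total = 81.43%.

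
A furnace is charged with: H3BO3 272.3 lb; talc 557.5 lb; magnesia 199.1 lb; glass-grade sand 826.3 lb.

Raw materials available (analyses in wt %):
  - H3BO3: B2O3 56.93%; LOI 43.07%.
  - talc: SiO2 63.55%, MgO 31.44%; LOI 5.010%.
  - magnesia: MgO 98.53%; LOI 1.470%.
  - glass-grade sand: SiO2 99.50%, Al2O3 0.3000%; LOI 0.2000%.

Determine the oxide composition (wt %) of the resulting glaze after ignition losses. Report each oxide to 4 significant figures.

Every computation carries exact precision at all times; mid-chain values are shown, rounded to 4 significant figures, in the working. Each reported number is rounded only once — the derived quantities are computed using the weight values at 1705 lb of glass at exact precision (the four compositions, net glass mass, LOI, the totals, yield), exactly as printed in the question or the answer.
Oxide-by-oxide delivered mass:
  B2O3: 272.3·0.5693 = 155.0 lb
  SiO2: 557.5·0.6355 + 826.3·0.9950 = 1176 lb
  MgO: 557.5·0.3144 + 199.1·0.9853 = 371.5 lb
  Al2O3: 826.3·0.003000 = 2.479 lb
LOI: 272.3·0.4307 + 557.5·0.05010 + 199.1·0.01470 + 826.3·0.002000 = 149.8 lb
Net of LOI, the glass mass = 1855 − 149.8 = 1705 lb (= Σ oxide masses)
wt % = oxide mass / glass mass × 100

Glass mass = 1705 lb (batch 1855 − LOI 149.8).
Composition: B2O3 9.090%, SiO2 68.98%, MgO 21.78%, Al2O3 0.1454%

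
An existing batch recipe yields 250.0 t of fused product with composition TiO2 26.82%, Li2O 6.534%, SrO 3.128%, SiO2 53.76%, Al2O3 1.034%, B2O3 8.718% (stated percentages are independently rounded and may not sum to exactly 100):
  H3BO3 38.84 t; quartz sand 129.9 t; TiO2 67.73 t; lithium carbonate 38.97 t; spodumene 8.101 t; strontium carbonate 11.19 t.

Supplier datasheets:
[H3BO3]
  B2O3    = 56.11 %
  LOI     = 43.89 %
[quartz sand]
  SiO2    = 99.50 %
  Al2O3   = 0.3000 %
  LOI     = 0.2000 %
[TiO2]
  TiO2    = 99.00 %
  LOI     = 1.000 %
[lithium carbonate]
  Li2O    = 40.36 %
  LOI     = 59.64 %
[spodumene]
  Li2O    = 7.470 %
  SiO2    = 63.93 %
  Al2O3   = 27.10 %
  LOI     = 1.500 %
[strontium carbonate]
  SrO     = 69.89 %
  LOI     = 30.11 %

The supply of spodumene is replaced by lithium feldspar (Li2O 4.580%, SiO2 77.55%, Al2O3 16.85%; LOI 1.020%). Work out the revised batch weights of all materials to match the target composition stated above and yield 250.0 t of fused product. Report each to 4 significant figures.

Revised batch per 250.0 t fused product:
  H3BO3: 38.84 t
  quartz sand: 124.9 t
  TiO2: 67.73 t
  lithium carbonate: 38.98 t
  lithium feldspar: 13.12 t
  strontium carbonate: 11.19 t
Total batch = 294.8 t; LOI loss = 44.72 t

Every computation carries full precision from first step to last; mid-chain values appear, rounded to four significant figures, as written. Exactly one rounding lands on each reported result — all derived quantities, including ignition loss, yield, totals, six oxide percentages, glass mass, are carried from the batch weights at 250.0 t of glass in full float precision exactly as shown in the problem or the answer.
Oxide-by-oxide targets in 250.0 t fused product:
  TiO2: 26.82% × 250.0 = 67.05 t
  Li2O: 6.534% × 250.0 = 16.34 t
  SrO: 3.128% × 250.0 = 7.820 t
  SiO2: 53.76% × 250.0 = 134.4 t
  Al2O3: 1.034% × 250.0 = 2.585 t
  B2O3: 8.718% × 250.0 = 21.80 t
Per-oxide balance check using the reported weights, on the stated basis (sums match the target masses within answer rounding):
  TiO2: 67.73·0.9900 = 67.05 t (target 67.05 t)
  Li2O: 38.98·0.4036 + 13.12·0.04580 = 16.33 t (target 16.34 t)
  SrO: 11.19·0.6989 = 7.821 t (target 7.820 t)
  SiO2: 124.9·0.9950 + 13.12·0.7755 = 134.5 t (target 134.4 t)
  Al2O3: 124.9·0.003000 + 13.12·0.1685 = 2.585 t (target 2.585 t)
  B2O3: 38.84·0.5611 = 21.79 t (target 21.80 t)
Mass balance on the glass: batch total minus LOI = 250.0 t (per-oxide target masses sum to 250.0 t; versus the stated basis of 250.0 t — gaps are rounding artifacts).
Batch grand total — Σ batch = 294.8 t; the LOI term Σ batch·LOI equals 44.72 t; yield, glass over the total, = 84.83%.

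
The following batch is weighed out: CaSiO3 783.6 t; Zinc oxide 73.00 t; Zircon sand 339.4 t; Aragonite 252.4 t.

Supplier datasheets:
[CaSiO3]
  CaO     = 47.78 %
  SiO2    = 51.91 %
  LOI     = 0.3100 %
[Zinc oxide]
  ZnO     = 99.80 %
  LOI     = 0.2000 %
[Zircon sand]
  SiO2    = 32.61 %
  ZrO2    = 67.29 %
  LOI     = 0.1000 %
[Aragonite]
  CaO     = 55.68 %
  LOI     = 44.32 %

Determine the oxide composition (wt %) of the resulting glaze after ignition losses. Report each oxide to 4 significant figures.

All internal work keeps exact precision in every operation. In-progress results are printed rounded to 4 significant digits across the worked steps. Exactly one rounding is applied to each reported figure; derived quantities are rebuilt using the weight values for 1334 t of glass in full float precision (ignition loss, four oxide percentages, net glass mass, yield, the totals) as quoted within the question or the answer.
Delivered oxide masses:
  CaO: 783.6·0.4778 + 252.4·0.5568 = 514.9 t
  SiO2: 783.6·0.5191 + 339.4·0.3261 = 517.4 t
  ZrO2: 339.4·0.6729 = 228.4 t
  ZnO: 73.00·0.9980 = 72.85 t
LOI: 783.6·0.003100 + 73.00·0.002000 + 339.4·0.001000 + 252.4·0.4432 = 114.8 t
The glass mass, total less LOI, = 1448 − 114.8 = 1334 t (= Σ oxide masses)
wt %: oxide over glass, times 100

Glass mass = 1334 t (batch 1448 − LOI 114.8).
Composition: CaO 38.61%, SiO2 38.80%, ZrO2 17.12%, ZnO 5.463%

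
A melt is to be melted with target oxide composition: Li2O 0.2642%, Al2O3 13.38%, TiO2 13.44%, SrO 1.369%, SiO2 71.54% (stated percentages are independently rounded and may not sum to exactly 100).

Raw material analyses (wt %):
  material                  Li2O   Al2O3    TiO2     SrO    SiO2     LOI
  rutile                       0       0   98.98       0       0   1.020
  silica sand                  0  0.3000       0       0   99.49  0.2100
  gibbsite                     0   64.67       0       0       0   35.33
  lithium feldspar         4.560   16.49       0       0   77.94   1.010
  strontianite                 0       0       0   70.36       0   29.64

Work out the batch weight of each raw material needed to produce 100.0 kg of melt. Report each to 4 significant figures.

Mid-chain values are shown rounded off to 4 significant digits as written. All internal work keeps full float precision through the solve; each reported value is rounded exactly once; derived quantities (the yield, ignition loss, the totals, the five compositions, net glass mass) are recomputed at full precision from the weighed amounts per 100.0 kg of glass, as they appear in the problem or answer text.
Oxide-by-oxide targets in 100.0 kg melt:
  Li2O: 0.2642% × 100.0 = 0.2642 kg
  Al2O3: 13.38% × 100.0 = 13.38 kg
  TiO2: 13.44% × 100.0 = 13.44 kg
  SrO: 1.369% × 100.0 = 1.369 kg
  SiO2: 71.54% × 100.0 = 71.54 kg
Balance tally, oxide-wise, per the reported batch figures, against the basis in use (every target is met by its sum given rounding of the digits):
  Li2O: 5.794·0.04560 = 0.2642 kg (target 0.2642 kg)
  Al2O3: 67.37·0.003000 + 18.90·0.6467 + 5.794·0.1649 = 13.38 kg (target 13.38 kg)
  TiO2: 13.58·0.9898 = 13.44 kg (target 13.44 kg)
  SrO: 1.946·0.7036 = 1.369 kg (target 1.369 kg)
  SiO2: 67.37·0.9949 + 5.794·0.7794 = 71.54 kg (target 71.54 kg)
Glass-mass sanity pass: the batch minus its LOI: 100.0 kg (the targets, summed, come to 99.99 kg; against the stated basis, 100.0 kg — rounding explains the deltas).
Whole-batch sum: Σ batch = 107.6 kg; Σ batch·LOI gives LOI loss = 7.593 kg; yield, glass over the total, = 92.94%.

Batch per 100.0 kg melt:
  rutile: 13.58 kg
  silica sand: 67.37 kg
  gibbsite: 18.90 kg
  lithium feldspar: 5.794 kg
  strontianite: 1.946 kg
Total batch = 107.6 kg; LOI loss = 7.593 kg; yield = 92.94%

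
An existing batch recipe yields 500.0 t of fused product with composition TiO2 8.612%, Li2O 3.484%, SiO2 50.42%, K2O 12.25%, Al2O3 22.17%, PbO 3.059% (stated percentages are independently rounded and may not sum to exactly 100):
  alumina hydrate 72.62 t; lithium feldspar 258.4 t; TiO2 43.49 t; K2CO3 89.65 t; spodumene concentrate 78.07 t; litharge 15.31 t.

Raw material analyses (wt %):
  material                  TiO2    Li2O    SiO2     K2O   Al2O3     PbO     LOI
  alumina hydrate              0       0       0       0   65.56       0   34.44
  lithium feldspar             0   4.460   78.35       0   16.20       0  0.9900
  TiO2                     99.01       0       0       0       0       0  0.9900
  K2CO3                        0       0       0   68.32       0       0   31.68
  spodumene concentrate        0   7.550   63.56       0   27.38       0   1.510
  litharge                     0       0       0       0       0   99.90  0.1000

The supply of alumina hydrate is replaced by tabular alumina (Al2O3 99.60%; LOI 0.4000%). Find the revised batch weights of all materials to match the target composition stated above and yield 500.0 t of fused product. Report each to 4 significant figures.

Revised batch per 500.0 t fused product:
  tabular alumina: 47.80 t
  lithium feldspar: 258.4 t
  TiO2: 43.49 t
  K2CO3: 89.65 t
  spodumene concentrate: 78.07 t
  litharge: 15.31 t
Total batch = 532.7 t; LOI loss = 32.78 t

Working values are displayed rounded off to 4 significant figures in the working; each numeric step keeps exact precision through every step; every reported result includes exactly one rounding. All derived quantities are carried at exact precision (totals, the six compositions, glass mass, ignition loss, yield) from the weighed amounts for 500.0 t of glass, as they appear in the problem or the answer.
Oxide-by-oxide targets in 500.0 t fused product:
  TiO2: 8.612% × 500.0 = 43.06 t
  Li2O: 3.484% × 500.0 = 17.42 t
  SiO2: 50.42% × 500.0 = 252.1 t
  K2O: 12.25% × 500.0 = 61.25 t
  Al2O3: 22.17% × 500.0 = 110.8 t
  PbO: 3.059% × 500.0 = 15.30 t
A balance pass over the oxides, applying the batch weights above, at the basis given (target by target, the sums agree modulo rounding of the values):
  TiO2: 43.49·0.9901 = 43.06 t (target 43.06 t)
  Li2O: 258.4·0.04460 + 78.07·0.07550 = 17.42 t (target 17.42 t)
  SiO2: 258.4·0.7835 + 78.07·0.6356 = 252.1 t (target 252.1 t)
  K2O: 89.65·0.6832 = 61.25 t (target 61.25 t)
  Al2O3: 47.80·0.9960 + 258.4·0.1620 + 78.07·0.2738 = 110.8 t (target 110.8 t)
  PbO: 15.31·0.9990 = 15.29 t (target 15.30 t)
The glass-mass cross-check: whole batch net of LOI = 499.9 t (the Σ of target masses is 500.0 t; the stated basis being 500.0 t — any gap is answer rounding).
Total batch = Σ batch = 532.7 t; LOI loss = Σ batch·LOI = 32.78 t; yield: glass divided by total = 93.85%.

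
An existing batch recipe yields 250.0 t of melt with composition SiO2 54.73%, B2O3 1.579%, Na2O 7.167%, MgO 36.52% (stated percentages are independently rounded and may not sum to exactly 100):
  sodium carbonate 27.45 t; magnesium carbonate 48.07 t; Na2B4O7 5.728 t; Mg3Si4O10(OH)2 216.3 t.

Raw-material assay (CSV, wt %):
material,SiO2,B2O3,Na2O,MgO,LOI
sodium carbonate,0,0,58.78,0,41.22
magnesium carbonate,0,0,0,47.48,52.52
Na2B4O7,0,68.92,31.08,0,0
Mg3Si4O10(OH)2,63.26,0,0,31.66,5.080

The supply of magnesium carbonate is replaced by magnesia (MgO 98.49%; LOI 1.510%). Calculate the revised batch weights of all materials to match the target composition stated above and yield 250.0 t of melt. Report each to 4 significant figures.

Each numeric step holds full float precision end to end; in-progress results are displayed (rounded to four significant figures) within the worked lines — every reported result receives exactly one rounding; the derived quantities, including four oxide percentages, net glass mass, the totals, yield, ignition loss, are recomputed starting from the weights at 250.0 t of glass at exact precision exactly as printed in the problem or answer text.
Oxide-by-oxide targets in 250.0 t melt:
  SiO2: 54.73% × 250.0 = 136.8 t
  B2O3: 1.579% × 250.0 = 3.948 t
  Na2O: 7.167% × 250.0 = 17.92 t
  MgO: 36.52% × 250.0 = 91.30 t
Checking each oxide sum applying the batch weights above, relative to the basis at hand (target by target, the sums agree within answer rounding):
  SiO2: 216.3·0.6326 = 136.8 t (target 136.8 t)
  B2O3: 5.728·0.6892 = 3.948 t (target 3.948 t)
  Na2O: 27.45·0.5878 + 5.728·0.3108 = 17.92 t (target 17.92 t)
  MgO: 23.17·0.9849 + 216.3·0.3166 = 91.30 t (target 91.30 t)
Auditing the glass mass value: total charge less LOI = 250.0 t (the targets, summed, come to 250.0 t; the stated basis being 250.0 t — rounding explains the deltas).
Batch total: Σ batch = 272.6 t; LOI loss = Σ batch·LOI = 22.65 t; yield: glass divided by total = 91.69%.

Revised batch per 250.0 t melt:
  sodium carbonate: 27.45 t
  magnesia: 23.17 t
  Na2B4O7: 5.728 t
  Mg3Si4O10(OH)2: 216.3 t
Total batch = 272.6 t; LOI loss = 22.65 t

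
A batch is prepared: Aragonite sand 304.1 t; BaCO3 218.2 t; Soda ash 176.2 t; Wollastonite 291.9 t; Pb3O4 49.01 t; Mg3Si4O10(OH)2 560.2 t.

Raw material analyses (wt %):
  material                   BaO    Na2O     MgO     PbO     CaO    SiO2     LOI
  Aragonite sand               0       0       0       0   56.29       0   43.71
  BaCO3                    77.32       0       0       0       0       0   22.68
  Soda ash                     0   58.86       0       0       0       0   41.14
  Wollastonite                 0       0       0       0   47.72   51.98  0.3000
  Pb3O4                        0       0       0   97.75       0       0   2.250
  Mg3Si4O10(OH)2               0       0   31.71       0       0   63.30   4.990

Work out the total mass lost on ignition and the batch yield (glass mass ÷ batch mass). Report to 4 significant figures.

Values along the way are shown rounded off to 4 significant figures in the working. Each numeric step maintains full float precision from start to finish. A single rounding completes each reported value — all derived quantities (the six compositions, net glass mass, the totals, the yield, ignition loss) are re-derived at full precision from the batch weights for 1315 t of glass, as given in either problem or answer.
Material-by-material LOI:
  Aragonite sand: 304.1 × 0.4371 = 132.9 t
  BaCO3: 218.2 × 0.2268 = 49.49 t
  Soda ash: 176.2 × 0.4114 = 72.49 t
  Wollastonite: 291.9 × 0.003000 = 0.8757 t
  Pb3O4: 49.01 × 0.02250 = 1.103 t
  Mg3Si4O10(OH)2: 560.2 × 0.04990 = 27.95 t
Total LOI = 284.8 t
Glass = batch − LOI = 1600 − 284.8 = 1315 t

LOI loss = 284.8 t; glass = 1315 t; yield = 82.19%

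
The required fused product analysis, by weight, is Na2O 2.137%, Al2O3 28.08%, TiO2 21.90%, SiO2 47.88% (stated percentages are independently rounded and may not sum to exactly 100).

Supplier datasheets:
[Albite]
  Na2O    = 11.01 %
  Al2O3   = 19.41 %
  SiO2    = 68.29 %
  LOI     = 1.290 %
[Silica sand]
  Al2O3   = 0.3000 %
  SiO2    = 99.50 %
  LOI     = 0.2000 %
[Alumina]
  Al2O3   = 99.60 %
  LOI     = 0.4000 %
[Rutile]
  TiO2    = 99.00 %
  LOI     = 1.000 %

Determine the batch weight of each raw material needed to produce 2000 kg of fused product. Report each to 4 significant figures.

Batch per 2000 kg fused product:
  Albite: 388.2 kg
  Silica sand: 696.0 kg
  Alumina: 486.1 kg
  Rutile: 442.4 kg
Total batch = 2013 kg; LOI loss = 12.77 kg; yield = 99.37%

All arithmetic runs at exact precision all the way through; the intermediate values are displayed, rounded to four significant digits, as written. Every reported number is rounded only once. All derived quantities are rebuilt at full precision (LOI, glass mass, the totals, the yield, four oxide percentages) from the batch weights per 2000 kg of glass, exactly as shown in problem or answer.
Target masses of each oxide per 2000 kg fused product:
  Na2O: 2.137% × 2000 = 42.74 kg
  Al2O3: 28.08% × 2000 = 561.6 kg
  TiO2: 21.90% × 2000 = 438.0 kg
  SiO2: 47.88% × 2000 = 957.6 kg
Verifying the oxide balance given the weights on record, per the basis as stated (summed amounts equal target values once rounding is allowed for):
  Na2O: 388.2·0.1101 = 42.74 kg (target 42.74 kg)
  Al2O3: 388.2·0.1941 + 696.0·0.003000 + 486.1·0.9960 = 561.6 kg (target 561.6 kg)
  TiO2: 442.4·0.9900 = 438.0 kg (target 438.0 kg)
  SiO2: 388.2·0.6829 + 696.0·0.9950 = 957.6 kg (target 957.6 kg)
Auditing the glass mass value: total charge less LOI = 2000 kg (the targets, summed, come to 2000 kg; versus the stated basis of 2000 kg — any gap is answer rounding).
Whole-batch sum: Σ batch = 2013 kg; LOI removed, Σ of batch·LOI: 12.77 kg; yield = glass ÷ total batch = 99.37%.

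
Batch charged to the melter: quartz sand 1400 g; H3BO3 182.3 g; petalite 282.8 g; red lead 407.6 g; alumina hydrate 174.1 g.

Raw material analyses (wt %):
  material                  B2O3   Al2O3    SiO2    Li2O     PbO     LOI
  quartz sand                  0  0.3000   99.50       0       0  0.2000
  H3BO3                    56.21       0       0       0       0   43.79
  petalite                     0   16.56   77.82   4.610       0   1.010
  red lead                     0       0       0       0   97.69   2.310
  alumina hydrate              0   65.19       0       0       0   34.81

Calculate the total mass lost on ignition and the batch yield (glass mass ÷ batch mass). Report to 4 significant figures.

Mid-chain values are rounded to 4 significant digits when quoted. The whole derivation runs at full float precision through every step — each reported value undergoes a single rounding. All derived quantities are rebuilt starting from the weights on 2291 g of glass at full precision (LOI, yield, the five compositions, the totals, net glass mass) as given in the problem or the answer.
Material-by-material LOI:
  quartz sand: 1400 × 0.002000 = 2.800 g
  H3BO3: 182.3 × 0.4379 = 79.83 g
  petalite: 282.8 × 0.01010 = 2.856 g
  red lead: 407.6 × 0.02310 = 9.416 g
  alumina hydrate: 174.1 × 0.3481 = 60.60 g
Total LOI = 155.5 g
Glass = batch − LOI = 2447 − 155.5 = 2291 g

LOI loss = 155.5 g; glass = 2291 g; yield = 93.64%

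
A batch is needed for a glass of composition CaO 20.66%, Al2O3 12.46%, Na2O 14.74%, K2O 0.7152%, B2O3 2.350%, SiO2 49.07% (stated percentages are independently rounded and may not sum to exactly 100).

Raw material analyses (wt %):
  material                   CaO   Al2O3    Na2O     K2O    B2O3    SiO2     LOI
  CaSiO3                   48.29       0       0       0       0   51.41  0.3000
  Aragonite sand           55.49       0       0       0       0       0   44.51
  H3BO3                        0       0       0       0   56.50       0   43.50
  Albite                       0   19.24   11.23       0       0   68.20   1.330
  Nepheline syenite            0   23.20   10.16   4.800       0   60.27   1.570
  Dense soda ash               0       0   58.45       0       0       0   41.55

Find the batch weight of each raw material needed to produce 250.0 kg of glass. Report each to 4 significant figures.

Batch per 250.0 kg glass:
  CaSiO3: 39.76 kg
  Aragonite sand: 58.48 kg
  H3BO3: 10.40 kg
  Albite: 117.0 kg
  Nepheline syenite: 37.25 kg
  Dense soda ash: 34.09 kg
Total batch = 297.0 kg; LOI loss = 46.98 kg; yield = 84.18%

Every computation runs at full float precision at each step — mid-chain values are shown, rounded to four significant figures, at each printed step; every reported figure undergoes a single rounding — all derived quantities (the totals, LOI, glass mass, six oxide percentages, yield) are computed from the weighed amounts for 250.0 kg of glass at full precision as set out in question or answer.
Target masses of each oxide per 250.0 kg glass:
  CaO: 20.66% × 250.0 = 51.65 kg
  Al2O3: 12.46% × 250.0 = 31.15 kg
  Na2O: 14.74% × 250.0 = 36.85 kg
  K2O: 0.7152% × 250.0 = 1.788 kg
  B2O3: 2.350% × 250.0 = 5.875 kg
  SiO2: 49.07% × 250.0 = 122.7 kg
Balance tally, oxide-wise, using the reported weights, against the basis in use (every target is met by its sum net of answer rounding effects):
  CaO: 39.76·0.4829 + 58.48·0.5549 = 51.65 kg (target 51.65 kg)
  Al2O3: 117.0·0.1924 + 37.25·0.2320 = 31.15 kg (target 31.15 kg)
  Na2O: 117.0·0.1123 + 37.25·0.1016 + 34.09·0.5845 = 36.85 kg (target 36.85 kg)
  K2O: 37.25·0.04800 = 1.788 kg (target 1.788 kg)
  B2O3: 10.40·0.5650 = 5.876 kg (target 5.875 kg)
  SiO2: 39.76·0.5141 + 117.0·0.6820 + 37.25·0.6027 = 122.7 kg (target 122.7 kg)
Glass-mass sanity pass: the batch minus its LOI: 250.0 kg (targets for the oxides total 250.0 kg; against the stated basis, 250.0 kg — differing by rounding only).
Summing the batch: Σ batch = 297.0 kg; loss to ignition Σ batch·LOI = 46.98 kg; as yield: glass ÷ batch → 84.18%.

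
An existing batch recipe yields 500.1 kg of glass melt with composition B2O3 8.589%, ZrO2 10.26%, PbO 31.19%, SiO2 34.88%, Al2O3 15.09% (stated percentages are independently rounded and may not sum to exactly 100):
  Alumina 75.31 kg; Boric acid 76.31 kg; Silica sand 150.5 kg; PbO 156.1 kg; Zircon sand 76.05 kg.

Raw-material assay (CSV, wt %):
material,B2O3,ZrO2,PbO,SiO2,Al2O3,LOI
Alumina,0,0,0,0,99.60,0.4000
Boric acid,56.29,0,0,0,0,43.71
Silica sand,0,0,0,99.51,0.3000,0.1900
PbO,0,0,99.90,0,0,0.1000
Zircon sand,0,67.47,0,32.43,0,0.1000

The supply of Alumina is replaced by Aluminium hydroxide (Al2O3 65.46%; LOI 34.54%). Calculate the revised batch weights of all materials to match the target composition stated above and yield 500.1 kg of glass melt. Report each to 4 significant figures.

Each numeric step runs at exact precision through every step — mid-chain values are displayed, with 4-significant-figure rounding, in the printout. Exactly one rounding goes into every reported number; derived quantities (five oxide percentages, the totals, LOI, the yield, net glass mass) are re-derived at exact precision from the weighed amounts at 500.1 kg of glass as set out in the problem or the answer.
Per-oxide target masses for 500.1 kg glass melt:
  B2O3: 8.589% × 500.1 = 42.95 kg
  ZrO2: 10.26% × 500.1 = 51.31 kg
  PbO: 31.19% × 500.1 = 156.0 kg
  SiO2: 34.88% × 500.1 = 174.4 kg
  Al2O3: 15.09% × 500.1 = 75.47 kg
Oxide-by-oxide audit given the weights on record, for the quoted basis mass (sums match the target masses up to rounding of the answer):
  B2O3: 76.31·0.5629 = 42.95 kg (target 42.95 kg)
  ZrO2: 76.05·0.6747 = 51.31 kg (target 51.31 kg)
  PbO: 156.1·0.9990 = 155.9 kg (target 156.0 kg)
  SiO2: 150.5·0.9951 + 76.05·0.3243 = 174.4 kg (target 174.4 kg)
  Al2O3: 114.6·0.6546 + 150.5·0.003000 = 75.47 kg (target 75.47 kg)
Glass mass check: total charge less LOI = 500.1 kg (oxide target masses add up to 500.1 kg; with the basis standing at 500.1 kg — deltas are rounding alone).
Total batch = Σ batch = 573.6 kg; loss to ignition Σ batch·LOI = 73.46 kg; as yield: glass ÷ batch → 87.19%.

Revised batch per 500.1 kg glass melt:
  Aluminium hydroxide: 114.6 kg
  Boric acid: 76.31 kg
  Silica sand: 150.5 kg
  PbO: 156.1 kg
  Zircon sand: 76.05 kg
Total batch = 573.6 kg; LOI loss = 73.46 kg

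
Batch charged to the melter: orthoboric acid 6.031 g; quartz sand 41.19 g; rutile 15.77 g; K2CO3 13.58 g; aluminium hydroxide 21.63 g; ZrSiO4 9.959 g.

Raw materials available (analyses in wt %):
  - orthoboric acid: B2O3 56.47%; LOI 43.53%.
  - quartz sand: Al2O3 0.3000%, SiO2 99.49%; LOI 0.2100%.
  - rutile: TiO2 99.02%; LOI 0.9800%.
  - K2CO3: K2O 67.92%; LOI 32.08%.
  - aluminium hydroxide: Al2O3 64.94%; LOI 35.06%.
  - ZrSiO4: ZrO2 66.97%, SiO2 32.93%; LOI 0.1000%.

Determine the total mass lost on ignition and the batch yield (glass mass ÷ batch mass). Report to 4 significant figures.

Working values are shown (rounded to four significant figures) in the working; all internal work holds exact precision throughout — every reported value receives exactly one rounding. All derived quantities are rebuilt from the batch weights at 93.34 g of glass in exact precision (the yield, the totals, net glass mass, the six compositions, ignition loss), as written in the question or the answer.
LOI of each material in turn:
  orthoboric acid: 6.031 × 0.4353 = 2.625 g
  quartz sand: 41.19 × 0.002100 = 0.08650 g
  rutile: 15.77 × 0.009800 = 0.1545 g
  K2CO3: 13.58 × 0.3208 = 4.356 g
  aluminium hydroxide: 21.63 × 0.3506 = 7.583 g
  ZrSiO4: 9.959 × 0.001000 = 0.009959 g
Total LOI = 14.82 g
Glass = batch − LOI = 108.2 − 14.82 = 93.34 g

LOI loss = 14.82 g; glass = 93.34 g; yield = 86.30%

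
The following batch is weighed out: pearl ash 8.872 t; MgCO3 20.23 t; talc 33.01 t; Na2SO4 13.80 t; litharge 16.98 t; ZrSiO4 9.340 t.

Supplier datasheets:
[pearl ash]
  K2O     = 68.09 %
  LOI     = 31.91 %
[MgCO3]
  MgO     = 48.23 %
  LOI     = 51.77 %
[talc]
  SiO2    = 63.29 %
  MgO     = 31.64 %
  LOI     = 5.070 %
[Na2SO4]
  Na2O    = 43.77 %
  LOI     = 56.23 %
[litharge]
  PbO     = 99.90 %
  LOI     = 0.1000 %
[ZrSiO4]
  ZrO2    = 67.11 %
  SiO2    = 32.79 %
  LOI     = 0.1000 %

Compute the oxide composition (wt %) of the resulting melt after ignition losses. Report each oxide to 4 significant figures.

Every computation holds full float precision from start to finish. Mid-chain values are rounded to 4 significant digits as shown; every reported number sees exactly one rounding; derived quantities, including the yield, LOI, net glass mass, the totals, the six compositions, are carried starting from the weights for 79.47 t of glass in full float precision, exactly as shown in the problem or answer text.
Oxide-by-oxide delivered mass:
  ZrO2: 9.340·0.6711 = 6.268 t
  Na2O: 13.80·0.4377 = 6.040 t
  PbO: 16.98·0.9990 = 16.96 t
  SiO2: 33.01·0.6329 + 9.340·0.3279 = 23.95 t
  K2O: 8.872·0.6809 = 6.041 t
  MgO: 20.23·0.4823 + 33.01·0.3164 = 20.20 t
LOI: 8.872·0.3191 + 20.23·0.5177 + 33.01·0.05070 + 13.80·0.5623 + 16.98·0.001000 + 9.340·0.001000 = 22.76 t
Resulting glass, batch − LOI: 102.2 − 22.76 = 79.47 t (matching Σ of the oxides)
percent by weight: oxide/glass ×100

Glass mass = 79.47 t (batch 102.2 − LOI 22.76).
Composition: ZrO2 7.888%, Na2O 7.601%, PbO 21.35%, SiO2 30.14%, K2O 7.602%, MgO 25.42%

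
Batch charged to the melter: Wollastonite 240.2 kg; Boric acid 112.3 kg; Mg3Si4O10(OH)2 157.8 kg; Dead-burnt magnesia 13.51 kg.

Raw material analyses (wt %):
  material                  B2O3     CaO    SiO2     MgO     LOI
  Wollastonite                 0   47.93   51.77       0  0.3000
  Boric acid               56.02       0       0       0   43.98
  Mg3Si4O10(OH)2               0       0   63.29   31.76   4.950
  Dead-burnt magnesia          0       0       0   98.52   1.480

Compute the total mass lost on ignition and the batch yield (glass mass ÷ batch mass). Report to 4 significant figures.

LOI loss = 58.12 kg; glass = 465.7 kg; yield = 88.90%

Full float precision is carried through the solve; in-progress results appear rounded off to 4 significant digits when written out. Each reported result carries a single rounding; the derived quantities, which include yield, glass mass, totals, ignition loss, four oxide percentages, are re-derived in full float precision, as quoted within either problem or answer, from the weighed amounts for 465.7 kg of glass.
LOI of each material in turn:
  Wollastonite: 240.2 × 0.003000 = 0.7206 kg
  Boric acid: 112.3 × 0.4398 = 49.39 kg
  Mg3Si4O10(OH)2: 157.8 × 0.04950 = 7.811 kg
  Dead-burnt magnesia: 13.51 × 0.01480 = 0.1999 kg
Total LOI = 58.12 kg
Glass = batch − LOI = 523.8 − 58.12 = 465.7 kg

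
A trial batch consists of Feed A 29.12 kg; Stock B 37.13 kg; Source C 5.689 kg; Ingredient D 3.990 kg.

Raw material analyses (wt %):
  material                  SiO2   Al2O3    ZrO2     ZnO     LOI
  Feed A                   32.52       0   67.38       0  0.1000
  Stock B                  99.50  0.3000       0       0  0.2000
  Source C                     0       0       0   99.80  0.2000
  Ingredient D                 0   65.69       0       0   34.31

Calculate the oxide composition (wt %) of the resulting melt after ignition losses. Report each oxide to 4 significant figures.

Glass mass = 74.45 kg (batch 75.93 − LOI 1.484).
Composition: SiO2 62.35%, Al2O3 3.670%, ZrO2 26.36%, ZnO 7.627%

The whole derivation carries full float precision through the solve — working values appear, with 4-significant-digit rounding, at each printed step. A single rounding completes every reported result; all derived quantities, which include the totals, yield, ignition loss, glass mass, four oxide percentages, are recomputed in full float precision, exactly as shown in the problem or the answer, from the weighed amounts on 74.45 kg of glass.
Oxide masses out of the charge:
  SiO2: 29.12·0.3252 + 37.13·0.9950 = 46.41 kg
  Al2O3: 37.13·0.003000 + 3.990·0.6569 = 2.732 kg
  ZrO2: 29.12·0.6738 = 19.62 kg
  ZnO: 5.689·0.9980 = 5.678 kg
LOI: 29.12·0.001000 + 37.13·0.002000 + 5.689·0.002000 + 3.990·0.3431 = 1.484 kg
Glass mass = batch − LOI = 75.93 − 1.484 = 74.45 kg (= Σ oxide masses)
wt % = oxide mass / glass mass × 100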